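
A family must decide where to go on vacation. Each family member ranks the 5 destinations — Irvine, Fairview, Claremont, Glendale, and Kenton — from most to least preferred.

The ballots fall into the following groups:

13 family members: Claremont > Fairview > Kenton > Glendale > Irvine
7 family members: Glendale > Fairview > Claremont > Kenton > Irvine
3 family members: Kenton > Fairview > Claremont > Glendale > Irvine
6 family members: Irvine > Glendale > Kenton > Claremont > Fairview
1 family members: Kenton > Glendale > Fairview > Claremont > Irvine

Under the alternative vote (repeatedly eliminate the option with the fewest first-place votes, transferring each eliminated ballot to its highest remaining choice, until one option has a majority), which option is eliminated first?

Round 1: Claremont 13, Glendale 7, Irvine 6, Kenton 4, Fairview 0. Fairview has the fewest and is eliminated.
Round 2: Claremont 13, Glendale 7, Irvine 6, Kenton 4. Kenton has the fewest and is eliminated.
Round 3: Claremont 16, Glendale 8, Irvine 6. Claremont has a majority.

Fairview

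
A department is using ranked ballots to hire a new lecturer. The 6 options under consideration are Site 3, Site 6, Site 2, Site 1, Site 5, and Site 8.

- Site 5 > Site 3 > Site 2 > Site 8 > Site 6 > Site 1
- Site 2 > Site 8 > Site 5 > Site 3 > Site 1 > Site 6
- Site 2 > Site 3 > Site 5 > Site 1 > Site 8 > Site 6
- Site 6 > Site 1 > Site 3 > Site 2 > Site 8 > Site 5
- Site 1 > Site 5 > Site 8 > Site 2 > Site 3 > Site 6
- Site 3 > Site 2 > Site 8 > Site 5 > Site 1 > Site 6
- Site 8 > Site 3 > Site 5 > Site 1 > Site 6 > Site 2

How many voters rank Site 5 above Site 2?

Ballots ranking Site 5 above Site 2: 3.
Ballots ranking Site 2 above Site 5: 4.
So 3 of 7 voters prefer Site 5 to Site 2.

3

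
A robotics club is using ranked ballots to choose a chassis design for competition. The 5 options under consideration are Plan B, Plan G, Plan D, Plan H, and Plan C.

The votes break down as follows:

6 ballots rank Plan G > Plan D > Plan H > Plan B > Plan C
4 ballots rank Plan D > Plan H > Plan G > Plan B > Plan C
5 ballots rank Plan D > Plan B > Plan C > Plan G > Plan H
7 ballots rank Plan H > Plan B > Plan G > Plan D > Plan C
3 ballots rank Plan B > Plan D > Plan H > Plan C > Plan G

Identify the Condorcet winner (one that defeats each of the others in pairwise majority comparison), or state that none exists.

There is no Condorcet winner

Head-to-head results (25 voters total):
Plan B vs Plan G: Plan B wins 15–10.
Plan B vs Plan D: Plan D wins 15–10.
Plan B vs Plan H: Plan H wins 17–8.
Plan B vs Plan C: Plan B wins 25–0.
Plan G vs Plan D: Plan G wins 13–12.
Plan G vs Plan H: Plan H wins 14–11.
Plan G vs Plan C: Plan G wins 17–8.
Plan D vs Plan H: Plan D wins 18–7.
Plan D vs Plan C: Plan D wins 25–0.
Plan H vs Plan C: Plan H wins 20–5.
No candidate beats all others: Plan B beats Plan G beats Plan D beats Plan B, a majority cycle.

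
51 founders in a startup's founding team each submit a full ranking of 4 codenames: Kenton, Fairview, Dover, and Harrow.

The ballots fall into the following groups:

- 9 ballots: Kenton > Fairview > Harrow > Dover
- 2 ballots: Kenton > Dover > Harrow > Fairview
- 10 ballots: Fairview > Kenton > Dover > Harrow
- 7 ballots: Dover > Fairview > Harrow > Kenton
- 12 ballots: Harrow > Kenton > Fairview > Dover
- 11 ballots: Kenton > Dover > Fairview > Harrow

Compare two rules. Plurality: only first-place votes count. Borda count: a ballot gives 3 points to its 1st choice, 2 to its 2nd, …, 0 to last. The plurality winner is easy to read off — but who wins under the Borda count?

Kenton

Plurality first-place counts: Kenton 22, Fairview 10, Dover 7, Harrow 12 → Kenton.
Borda totals: Kenton 110, Fairview 85, Dover 57, Harrow 54 → Kenton.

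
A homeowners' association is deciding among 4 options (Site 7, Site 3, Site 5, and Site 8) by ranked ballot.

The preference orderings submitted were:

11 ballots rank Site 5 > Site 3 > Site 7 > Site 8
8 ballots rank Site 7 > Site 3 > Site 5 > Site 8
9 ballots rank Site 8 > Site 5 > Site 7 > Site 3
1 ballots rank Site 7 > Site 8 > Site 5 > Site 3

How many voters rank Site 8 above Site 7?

9

Ballots ranking Site 8 above Site 7: 9.
Ballots ranking Site 7 above Site 8: 11+8+1 = 20.
So 9 of 29 voters prefer Site 8 to Site 7.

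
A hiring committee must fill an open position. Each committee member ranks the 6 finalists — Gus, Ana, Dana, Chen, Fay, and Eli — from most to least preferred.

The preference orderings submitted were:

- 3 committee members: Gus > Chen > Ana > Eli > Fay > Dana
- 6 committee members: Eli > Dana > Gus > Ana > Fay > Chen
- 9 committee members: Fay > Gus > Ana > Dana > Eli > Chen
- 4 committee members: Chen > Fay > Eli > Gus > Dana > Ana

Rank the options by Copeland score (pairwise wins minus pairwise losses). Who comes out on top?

Fay

Pairwise results:
  Gus vs Ana: Gus wins 22–0.
  Gus vs Dana: Gus wins 16–6.
  Gus vs Chen: Gus wins 18–4.
  Gus vs Fay: Fay wins 13–9.
  Gus vs Eli: Gus wins 12–10.
  Ana vs Dana: Ana wins 12–10.
  Ana vs Chen: Ana wins 15–7.
  Ana vs Fay: Fay wins 13–9.
  Ana vs Eli: Ana wins 12–10.
  Dana vs Chen: Dana wins 15–7.
  Dana vs Fay: Fay wins 16–6.
  Dana vs Eli: Eli wins 13–9.
  Chen vs Fay: Fay wins 15–7.
  Chen vs Eli: Eli wins 15–7.
  Fay vs Eli: Fay wins 13–9.
Copeland scores (wins − losses):
  Gus: 4 − 1 = 3
  Ana: 3 − 2 = 1
  Dana: 1 − 4 = -3
  Chen: 0 − 5 = -5
  Fay: 5 − 0 = 5
  Eli: 2 − 3 = -1
Fay has the best Copeland score.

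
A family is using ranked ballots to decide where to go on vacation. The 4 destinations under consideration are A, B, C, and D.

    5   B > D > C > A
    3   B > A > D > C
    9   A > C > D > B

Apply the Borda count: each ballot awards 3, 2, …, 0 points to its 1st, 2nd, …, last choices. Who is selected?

A

Borda scores:
  A: 5·0 + 3·2 + 9·3 = 33
  B: 5·3 + 3·3 + 9·0 = 24
  C: 5·1 + 3·0 + 9·2 = 23
  D: 5·2 + 3·1 + 9·1 = 22
A has the highest total.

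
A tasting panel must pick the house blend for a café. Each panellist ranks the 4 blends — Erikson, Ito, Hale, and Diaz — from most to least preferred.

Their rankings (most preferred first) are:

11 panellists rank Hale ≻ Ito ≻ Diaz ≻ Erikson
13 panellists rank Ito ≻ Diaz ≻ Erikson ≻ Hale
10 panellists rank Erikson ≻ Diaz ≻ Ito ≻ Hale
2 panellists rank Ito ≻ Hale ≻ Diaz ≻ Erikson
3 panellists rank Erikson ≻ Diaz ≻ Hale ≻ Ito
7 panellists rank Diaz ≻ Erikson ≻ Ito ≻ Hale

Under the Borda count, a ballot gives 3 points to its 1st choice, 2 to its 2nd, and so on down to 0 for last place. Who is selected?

Borda scores:
  Erikson: 11·0 + 13·1 + 10·3 + 2·0 + 3·3 + 7·2 = 66
  Ito: 11·2 + 13·3 + 10·1 + 2·3 + 3·0 + 7·1 = 84
  Hale: 11·3 + 13·0 + 10·0 + 2·2 + 3·1 + 7·0 = 40
  Diaz: 11·1 + 13·2 + 10·2 + 2·1 + 3·2 + 7·3 = 86
Diaz has the highest total.

Diaz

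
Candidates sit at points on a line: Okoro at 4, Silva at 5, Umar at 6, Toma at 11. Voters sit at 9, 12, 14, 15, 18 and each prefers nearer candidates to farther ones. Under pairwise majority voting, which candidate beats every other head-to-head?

With single-peaked preferences on a line, the Condorcet winner is the candidate closest to the median voter.
The median voter (position 14) is closest to Toma at 11.
Check: Toma vs Umar — voters closer to Toma: 5 of 5.

Toma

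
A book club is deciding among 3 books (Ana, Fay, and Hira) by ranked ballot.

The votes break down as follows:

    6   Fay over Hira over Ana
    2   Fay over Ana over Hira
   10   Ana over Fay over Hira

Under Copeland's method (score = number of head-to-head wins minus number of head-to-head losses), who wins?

Pairwise results:
  Ana vs Fay: Ana wins 10–8.
  Ana vs Hira: Ana wins 12–6.
  Fay vs Hira: Fay wins 18–0.
Copeland scores (wins − losses):
  Ana: 2 − 0 = 2
  Fay: 1 − 1 = 0
  Hira: 0 − 2 = -2
Ana has the best Copeland score.

Ana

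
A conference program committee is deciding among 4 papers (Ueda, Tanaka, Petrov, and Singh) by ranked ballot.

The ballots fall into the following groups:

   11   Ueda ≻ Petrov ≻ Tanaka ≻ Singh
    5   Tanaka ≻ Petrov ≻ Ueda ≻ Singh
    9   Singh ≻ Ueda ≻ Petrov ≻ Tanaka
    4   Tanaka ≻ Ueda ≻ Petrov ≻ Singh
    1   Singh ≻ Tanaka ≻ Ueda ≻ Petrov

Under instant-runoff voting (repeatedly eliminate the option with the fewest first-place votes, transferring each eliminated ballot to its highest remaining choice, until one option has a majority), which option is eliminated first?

Round 1: Ueda 11, Singh 10, Tanaka 9, Petrov 0. Petrov has the fewest and is eliminated.
Round 2: Ueda 11, Singh 10, Tanaka 9. Tanaka has the fewest and is eliminated.
Round 3: Ueda 20, Singh 10. Ueda has a majority.

Petrov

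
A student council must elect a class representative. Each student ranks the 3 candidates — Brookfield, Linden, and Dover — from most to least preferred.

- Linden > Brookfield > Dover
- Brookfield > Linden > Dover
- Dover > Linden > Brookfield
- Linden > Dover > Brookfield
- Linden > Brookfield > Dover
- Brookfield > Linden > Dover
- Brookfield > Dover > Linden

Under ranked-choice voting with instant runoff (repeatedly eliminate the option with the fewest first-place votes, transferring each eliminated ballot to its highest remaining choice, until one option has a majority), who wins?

Linden

Round 1: Brookfield 3, Linden 3, Dover 1. Dover has the fewest and is eliminated.
Round 2: Linden 4, Brookfield 3. Linden has a majority.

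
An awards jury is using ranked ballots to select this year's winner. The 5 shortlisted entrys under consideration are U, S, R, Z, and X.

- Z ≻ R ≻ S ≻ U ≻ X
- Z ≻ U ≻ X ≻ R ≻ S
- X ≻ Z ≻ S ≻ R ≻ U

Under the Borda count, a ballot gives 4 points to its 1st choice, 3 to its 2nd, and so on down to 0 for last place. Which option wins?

Borda scores:
  U: 1 + 3 + 0 = 4
  S: 2 + 0 + 2 = 4
  R: 3 + 1 + 1 = 5
  Z: 4 + 4 + 3 = 11
  X: 0 + 2 + 4 = 6
Z has the highest total.

Z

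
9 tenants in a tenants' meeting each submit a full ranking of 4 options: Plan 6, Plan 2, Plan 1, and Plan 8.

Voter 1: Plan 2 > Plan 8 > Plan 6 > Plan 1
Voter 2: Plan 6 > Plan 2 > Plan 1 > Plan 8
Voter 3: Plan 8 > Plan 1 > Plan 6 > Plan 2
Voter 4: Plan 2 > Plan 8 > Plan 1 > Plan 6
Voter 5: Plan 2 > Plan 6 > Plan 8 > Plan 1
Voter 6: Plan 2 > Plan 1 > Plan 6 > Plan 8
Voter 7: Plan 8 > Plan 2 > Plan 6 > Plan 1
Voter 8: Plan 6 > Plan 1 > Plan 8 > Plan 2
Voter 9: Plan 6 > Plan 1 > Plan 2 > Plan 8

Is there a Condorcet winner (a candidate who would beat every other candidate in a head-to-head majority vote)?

Yes

Head-to-head results (9 voters total):
Plan 6 vs Plan 2: Plan 2 wins 5–4.
Plan 6 vs Plan 1: Plan 6 wins 6–3.
Plan 6 vs Plan 8: Plan 6 wins 5–4.
Plan 2 vs Plan 1: Plan 2 wins 6–3.
Plan 2 vs Plan 8: Plan 2 wins 6–3.
Plan 1 vs Plan 8: Plan 8 wins 5–4.
Plan 2 beats each rival — Plan 6 (5–4), Plan 1 (6–3), Plan 8 (6–3) — so Plan 2 is the Condorcet winner.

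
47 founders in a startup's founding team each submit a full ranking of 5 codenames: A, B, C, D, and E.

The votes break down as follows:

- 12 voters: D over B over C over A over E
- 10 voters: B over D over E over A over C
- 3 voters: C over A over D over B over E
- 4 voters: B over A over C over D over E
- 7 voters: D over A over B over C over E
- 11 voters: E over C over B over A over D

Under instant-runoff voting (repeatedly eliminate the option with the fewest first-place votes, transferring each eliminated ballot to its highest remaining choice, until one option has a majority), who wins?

B

Round 1: D 19, B 14, E 11, C 3, A 0. A has the fewest and is eliminated.
Round 2: D 19, B 14, E 11, C 3. C has the fewest and is eliminated.
Round 3: D 22, B 14, E 11. E has the fewest and is eliminated.
Round 4: B 25, D 22. B has a majority.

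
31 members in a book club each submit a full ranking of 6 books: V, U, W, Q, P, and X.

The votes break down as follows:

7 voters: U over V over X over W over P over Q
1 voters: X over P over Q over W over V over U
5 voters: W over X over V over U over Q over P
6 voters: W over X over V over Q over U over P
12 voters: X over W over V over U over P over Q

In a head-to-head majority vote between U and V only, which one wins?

V

Ballots ranking U above V: 7.
Ballots ranking V above U: 1+5+6+12 = 24.
V wins the head-to-head, 24–7.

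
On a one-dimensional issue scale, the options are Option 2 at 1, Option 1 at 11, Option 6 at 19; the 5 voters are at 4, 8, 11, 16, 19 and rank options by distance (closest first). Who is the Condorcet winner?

Option 1

With single-peaked preferences on a line, the Condorcet winner is the candidate closest to the median voter.
The median voter (position 11) is closest to Option 1 at 11.
Check: Option 1 vs Option 2 — voters closer to Option 1: 4 of 5.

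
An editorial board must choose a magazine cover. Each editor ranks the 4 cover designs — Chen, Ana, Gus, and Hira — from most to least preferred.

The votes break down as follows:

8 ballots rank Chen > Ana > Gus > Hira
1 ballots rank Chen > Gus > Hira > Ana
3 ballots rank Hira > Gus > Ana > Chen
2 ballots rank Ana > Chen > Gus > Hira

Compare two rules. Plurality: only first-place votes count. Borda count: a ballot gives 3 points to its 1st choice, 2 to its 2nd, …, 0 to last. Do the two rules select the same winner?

Plurality first-place counts: Chen 9, Ana 2, Gus 0, Hira 3 → Chen.
Borda totals: Chen 31, Ana 25, Gus 18, Hira 10 → Chen.
The two rules agree on Chen.

Yes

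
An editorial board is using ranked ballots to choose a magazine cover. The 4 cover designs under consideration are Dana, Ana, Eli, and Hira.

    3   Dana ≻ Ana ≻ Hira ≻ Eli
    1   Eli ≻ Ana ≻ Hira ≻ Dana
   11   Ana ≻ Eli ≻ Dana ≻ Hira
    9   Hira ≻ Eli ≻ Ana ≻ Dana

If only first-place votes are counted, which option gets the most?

Ana

First-place vote totals:
  Dana: 3
  Ana: 11
  Eli: 1
  Hira: 9
Ana has the most first-place votes.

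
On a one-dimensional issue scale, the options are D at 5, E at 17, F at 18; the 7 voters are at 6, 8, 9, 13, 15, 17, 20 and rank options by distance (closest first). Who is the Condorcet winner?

E

With single-peaked preferences on a line, the Condorcet winner is the candidate closest to the median voter.
The median voter (position 13) is closest to E at 17.
Check: E vs F — voters closer to E: 6 of 7.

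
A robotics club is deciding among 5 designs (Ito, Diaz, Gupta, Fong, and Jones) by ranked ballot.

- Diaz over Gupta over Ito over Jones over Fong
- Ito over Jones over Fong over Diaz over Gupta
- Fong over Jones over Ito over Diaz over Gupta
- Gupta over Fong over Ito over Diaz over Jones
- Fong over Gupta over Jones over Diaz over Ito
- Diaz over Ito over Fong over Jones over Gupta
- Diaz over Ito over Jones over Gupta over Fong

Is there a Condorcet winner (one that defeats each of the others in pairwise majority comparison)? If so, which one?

None — there is no Condorcet winner

Head-to-head results (7 voters total):
Ito vs Diaz: Diaz wins 4–3.
Ito vs Gupta: Ito wins 4–3.
Ito vs Fong: Ito wins 4–3.
Ito vs Jones: Ito wins 5–2.
Diaz vs Gupta: Diaz wins 5–2.
Diaz vs Fong: Fong wins 4–3.
Diaz vs Jones: Diaz wins 4–3.
Gupta vs Fong: Fong wins 4–3.
Gupta vs Jones: Jones wins 4–3.
Fong vs Jones: Fong wins 4–3.
No candidate beats all others: Ito beats Fong beats Diaz beats Ito, a majority cycle.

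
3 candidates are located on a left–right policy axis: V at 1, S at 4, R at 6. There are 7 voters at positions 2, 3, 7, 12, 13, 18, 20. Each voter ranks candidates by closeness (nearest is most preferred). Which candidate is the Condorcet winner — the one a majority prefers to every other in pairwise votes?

With single-peaked preferences on a line, the Condorcet winner is the candidate closest to the median voter.
The median voter (position 12) is closest to R at 6.
Check: R vs V — voters closer to R: 5 of 7.

R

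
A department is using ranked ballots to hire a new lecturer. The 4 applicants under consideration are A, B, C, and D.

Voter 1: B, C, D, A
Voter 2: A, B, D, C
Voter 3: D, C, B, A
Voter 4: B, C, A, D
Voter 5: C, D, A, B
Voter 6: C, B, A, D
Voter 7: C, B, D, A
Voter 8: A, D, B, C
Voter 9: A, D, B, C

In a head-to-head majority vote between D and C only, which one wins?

C

Ballots ranking D above C: 4.
Ballots ranking C above D: 5.
C wins the head-to-head, 5–4.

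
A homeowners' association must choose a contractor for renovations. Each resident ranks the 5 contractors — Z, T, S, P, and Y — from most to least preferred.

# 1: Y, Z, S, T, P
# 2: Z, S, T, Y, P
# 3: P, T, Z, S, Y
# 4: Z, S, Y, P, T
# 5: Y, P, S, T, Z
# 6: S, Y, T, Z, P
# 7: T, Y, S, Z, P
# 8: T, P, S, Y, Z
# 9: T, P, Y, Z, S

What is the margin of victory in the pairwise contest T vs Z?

Ballots ranking T above Z: 6.
Ballots ranking Z above T: 3.
T wins 6–3, a margin of 3.

3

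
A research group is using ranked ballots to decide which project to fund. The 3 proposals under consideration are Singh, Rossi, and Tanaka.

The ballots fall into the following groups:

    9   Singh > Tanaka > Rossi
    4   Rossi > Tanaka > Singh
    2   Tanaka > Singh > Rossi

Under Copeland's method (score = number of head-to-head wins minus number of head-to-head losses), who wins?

Pairwise results:
  Singh vs Rossi: Singh wins 11–4.
  Singh vs Tanaka: Singh wins 9–6.
  Rossi vs Tanaka: Tanaka wins 11–4.
Copeland scores (wins − losses):
  Singh: 2 − 0 = 2
  Rossi: 0 − 2 = -2
  Tanaka: 1 − 1 = 0
Singh has the best Copeland score.

Singh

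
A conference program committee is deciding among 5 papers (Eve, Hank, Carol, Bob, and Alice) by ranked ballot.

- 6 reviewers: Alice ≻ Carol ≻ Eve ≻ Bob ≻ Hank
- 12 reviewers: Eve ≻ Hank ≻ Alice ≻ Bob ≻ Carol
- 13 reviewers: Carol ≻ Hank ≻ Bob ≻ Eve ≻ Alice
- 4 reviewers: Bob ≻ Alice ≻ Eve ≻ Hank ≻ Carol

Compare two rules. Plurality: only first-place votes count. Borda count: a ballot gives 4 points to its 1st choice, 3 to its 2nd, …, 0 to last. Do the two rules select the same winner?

No

Plurality first-place counts: Eve 12, Hank 0, Carol 13, Bob 4, Alice 6 → Carol.
Borda totals: Eve 81, Hank 79, Carol 70, Bob 60, Alice 60 → Eve.
The two rules disagree: plurality picks Carol, Borda picks Eve.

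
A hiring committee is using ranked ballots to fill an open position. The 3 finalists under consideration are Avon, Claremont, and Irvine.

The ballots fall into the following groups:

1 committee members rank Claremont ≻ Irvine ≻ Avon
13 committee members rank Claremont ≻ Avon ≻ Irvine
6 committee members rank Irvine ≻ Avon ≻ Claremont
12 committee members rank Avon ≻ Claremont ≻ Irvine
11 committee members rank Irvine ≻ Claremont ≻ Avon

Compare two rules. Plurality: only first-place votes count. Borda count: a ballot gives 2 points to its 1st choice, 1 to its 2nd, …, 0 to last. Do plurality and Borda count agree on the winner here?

No

Plurality first-place counts: Avon 12, Claremont 14, Irvine 17 → Irvine.
Borda totals: Avon 43, Claremont 51, Irvine 35 → Claremont.
The two rules disagree: plurality picks Irvine, Borda picks Claremont.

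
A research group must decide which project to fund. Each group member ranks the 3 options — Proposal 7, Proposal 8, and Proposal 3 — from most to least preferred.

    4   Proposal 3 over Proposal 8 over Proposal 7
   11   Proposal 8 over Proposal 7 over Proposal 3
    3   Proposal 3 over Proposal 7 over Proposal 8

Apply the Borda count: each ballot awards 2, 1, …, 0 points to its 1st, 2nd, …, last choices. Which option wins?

Proposal 8

Borda scores:
  Proposal 7: 4·0 + 11·1 + 3·1 = 14
  Proposal 8: 4·1 + 11·2 + 3·0 = 26
  Proposal 3: 4·2 + 11·0 + 3·2 = 14
Proposal 8 has the highest total.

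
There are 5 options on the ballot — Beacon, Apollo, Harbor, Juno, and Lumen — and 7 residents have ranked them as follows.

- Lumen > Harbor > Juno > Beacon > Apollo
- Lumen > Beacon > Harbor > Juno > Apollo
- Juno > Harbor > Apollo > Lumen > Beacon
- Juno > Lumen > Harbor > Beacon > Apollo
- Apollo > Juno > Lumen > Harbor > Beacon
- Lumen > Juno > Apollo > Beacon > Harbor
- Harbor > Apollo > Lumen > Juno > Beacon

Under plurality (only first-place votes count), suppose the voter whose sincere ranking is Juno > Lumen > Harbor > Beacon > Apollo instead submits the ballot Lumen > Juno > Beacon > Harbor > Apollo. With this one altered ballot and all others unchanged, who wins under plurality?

Lumen

First-place totals with the altered ballot: Beacon 0, Apollo 1, Harbor 1, Juno 1, Lumen 4.
The winner is unchanged: still Lumen.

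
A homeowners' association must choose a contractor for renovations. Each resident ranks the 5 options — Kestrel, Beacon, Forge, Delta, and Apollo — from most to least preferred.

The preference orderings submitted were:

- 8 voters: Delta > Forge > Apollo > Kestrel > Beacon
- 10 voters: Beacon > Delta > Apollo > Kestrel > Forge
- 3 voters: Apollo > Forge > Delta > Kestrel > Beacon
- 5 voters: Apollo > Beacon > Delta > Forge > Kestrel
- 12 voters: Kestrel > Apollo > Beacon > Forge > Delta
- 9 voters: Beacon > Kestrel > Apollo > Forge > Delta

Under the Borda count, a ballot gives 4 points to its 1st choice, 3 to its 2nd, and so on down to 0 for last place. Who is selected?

Apollo

Borda scores:
  Kestrel: 8·1 + 10·1 + 3·1 + 5·0 + 12·4 + 9·3 = 96
  Beacon: 8·0 + 10·4 + 3·0 + 5·3 + 12·2 + 9·4 = 115
  Forge: 8·3 + 10·0 + 3·3 + 5·1 + 12·1 + 9·1 = 59
  Delta: 8·4 + 10·3 + 3·2 + 5·2 + 12·0 + 9·0 = 78
  Apollo: 8·2 + 10·2 + 3·4 + 5·4 + 12·3 + 9·2 = 122
Apollo has the highest total.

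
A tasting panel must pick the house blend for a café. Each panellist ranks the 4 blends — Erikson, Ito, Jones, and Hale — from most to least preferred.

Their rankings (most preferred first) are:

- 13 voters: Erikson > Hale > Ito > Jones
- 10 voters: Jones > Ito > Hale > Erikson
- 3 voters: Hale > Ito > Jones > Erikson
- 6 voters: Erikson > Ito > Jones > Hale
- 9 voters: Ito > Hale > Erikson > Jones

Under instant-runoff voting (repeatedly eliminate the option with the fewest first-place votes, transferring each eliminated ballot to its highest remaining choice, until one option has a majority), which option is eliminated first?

Round 1: Erikson 19, Jones 10, Ito 9, Hale 3. Hale has the fewest and is eliminated.
Round 2: Erikson 19, Ito 12, Jones 10. Jones has the fewest and is eliminated.
Round 3: Ito 22, Erikson 19. Ito has a majority.

Hale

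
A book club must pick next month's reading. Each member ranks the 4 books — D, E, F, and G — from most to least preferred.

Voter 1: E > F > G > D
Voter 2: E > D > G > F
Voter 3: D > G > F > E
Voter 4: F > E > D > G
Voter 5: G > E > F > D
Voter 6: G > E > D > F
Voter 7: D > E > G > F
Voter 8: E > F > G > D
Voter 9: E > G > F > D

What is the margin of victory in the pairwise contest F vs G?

Ballots ranking F above G: 3.
Ballots ranking G above F: 6.
G wins 6–3, a margin of 3.

3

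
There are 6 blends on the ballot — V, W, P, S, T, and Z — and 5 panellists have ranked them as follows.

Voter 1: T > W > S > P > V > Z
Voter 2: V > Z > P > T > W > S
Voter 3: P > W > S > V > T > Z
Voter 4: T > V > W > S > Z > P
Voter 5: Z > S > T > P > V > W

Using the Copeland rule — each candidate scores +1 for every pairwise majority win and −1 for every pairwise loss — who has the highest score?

Pairwise results:
  V vs W: V wins 3–2.
  V vs P: P wins 3–2.
  V vs S: S wins 3–2.
  V vs T: T wins 3–2.
  V vs Z: V wins 4–1.
  W vs P: P wins 3–2.
  W vs S: W wins 4–1.
  W vs T: T wins 4–1.
  W vs Z: W wins 3–2.
  P vs S: S wins 3–2.
  P vs T: T wins 3–2.
  P vs Z: Z wins 3–2.
  S vs T: T wins 3–2.
  S vs Z: S wins 3–2.
  T vs Z: T wins 3–2.
Copeland scores (wins − losses):
  V: 2 − 3 = -1
  W: 2 − 3 = -1
  P: 2 − 3 = -1
  S: 3 − 2 = 1
  T: 5 − 0 = 5
  Z: 1 − 4 = -3
T has the best Copeland score.

T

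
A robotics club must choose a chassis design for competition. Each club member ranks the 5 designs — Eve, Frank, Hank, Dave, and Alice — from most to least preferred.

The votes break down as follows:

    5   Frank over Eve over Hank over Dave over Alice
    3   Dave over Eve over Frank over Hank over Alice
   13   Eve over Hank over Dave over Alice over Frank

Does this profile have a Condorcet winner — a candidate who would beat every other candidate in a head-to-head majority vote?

Head-to-head results (21 voters total):
Eve vs Frank: Eve wins 16–5.
Eve vs Hank: Eve wins 21–0.
Eve vs Dave: Eve wins 18–3.
Eve vs Alice: Eve wins 21–0.
Frank vs Hank: Hank wins 13–8.
Frank vs Dave: Dave wins 16–5.
Frank vs Alice: Alice wins 13–8.
Hank vs Dave: Hank wins 18–3.
Hank vs Alice: Hank wins 21–0.
Dave vs Alice: Dave wins 21–0.
Eve beats each rival — Frank (16–5), Hank (21–0), Dave (18–3), Alice (21–0) — so Eve is the Condorcet winner.

Yes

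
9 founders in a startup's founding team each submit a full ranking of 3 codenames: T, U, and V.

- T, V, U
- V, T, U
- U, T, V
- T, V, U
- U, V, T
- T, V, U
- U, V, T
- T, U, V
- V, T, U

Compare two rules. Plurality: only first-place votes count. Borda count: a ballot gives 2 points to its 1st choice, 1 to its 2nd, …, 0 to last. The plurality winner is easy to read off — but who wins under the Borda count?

Plurality first-place counts: T 4, U 3, V 2 → T.
Borda totals: T 11, U 7, V 9 → T.

T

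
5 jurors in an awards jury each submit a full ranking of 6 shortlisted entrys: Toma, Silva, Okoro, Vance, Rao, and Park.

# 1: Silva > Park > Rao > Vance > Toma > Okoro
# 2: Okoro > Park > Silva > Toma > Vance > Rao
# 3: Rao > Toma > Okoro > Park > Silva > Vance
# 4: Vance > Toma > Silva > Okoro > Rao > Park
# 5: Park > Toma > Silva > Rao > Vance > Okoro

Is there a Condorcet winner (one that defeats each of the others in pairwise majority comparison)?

Head-to-head results (5 voters total):
Toma vs Silva: Toma wins 3–2.
Toma vs Okoro: Toma wins 4–1.
Toma vs Vance: Toma wins 3–2.
Toma vs Rao: Toma wins 3–2.
Toma vs Park: Park wins 3–2.
Silva vs Okoro: Silva wins 3–2.
Silva vs Vance: Silva wins 4–1.
Silva vs Rao: Silva wins 4–1.
Silva vs Park: Park wins 3–2.
Okoro vs Vance: Vance wins 3–2.
Okoro vs Rao: Rao wins 3–2.
Okoro vs Park: Okoro wins 3–2.
Vance vs Rao: Rao wins 3–2.
Vance vs Park: Park wins 4–1.
Rao vs Park: Park wins 3–2.
No candidate beats all others: Toma beats Okoro beats Park beats Toma, a majority cycle.

No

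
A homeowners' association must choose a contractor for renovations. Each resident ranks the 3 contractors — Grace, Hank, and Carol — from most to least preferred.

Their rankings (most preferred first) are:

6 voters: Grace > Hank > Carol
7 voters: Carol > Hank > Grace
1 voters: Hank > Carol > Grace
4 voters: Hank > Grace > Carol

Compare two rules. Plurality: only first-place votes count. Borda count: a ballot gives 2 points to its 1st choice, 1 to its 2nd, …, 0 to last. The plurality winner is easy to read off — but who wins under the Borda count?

Hank

Plurality first-place counts: Grace 6, Hank 5, Carol 7 → Carol.
Borda totals: Grace 16, Hank 23, Carol 15 → Hank.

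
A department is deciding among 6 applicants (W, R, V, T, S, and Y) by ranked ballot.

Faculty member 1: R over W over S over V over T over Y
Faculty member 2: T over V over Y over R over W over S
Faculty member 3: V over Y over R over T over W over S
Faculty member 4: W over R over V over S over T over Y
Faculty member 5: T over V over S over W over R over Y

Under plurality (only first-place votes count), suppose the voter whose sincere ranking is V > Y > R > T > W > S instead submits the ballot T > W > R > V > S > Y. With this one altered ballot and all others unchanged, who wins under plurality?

First-place totals with the altered ballot: W 1, R 1, V 0, T 3, S 0, Y 0.
The winner is unchanged: still T.

T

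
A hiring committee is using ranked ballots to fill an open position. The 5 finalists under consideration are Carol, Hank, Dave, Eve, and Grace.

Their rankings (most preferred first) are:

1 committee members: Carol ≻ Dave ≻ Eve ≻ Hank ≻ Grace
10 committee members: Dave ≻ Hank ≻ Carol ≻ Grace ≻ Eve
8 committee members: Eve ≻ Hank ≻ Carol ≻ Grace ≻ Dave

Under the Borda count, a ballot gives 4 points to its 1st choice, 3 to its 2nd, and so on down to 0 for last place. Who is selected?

Borda scores:
  Carol: 4 + 10·2 + 8·2 = 40
  Hank: 1 + 10·3 + 8·3 = 55
  Dave: 3 + 10·4 + 8·0 = 43
  Eve: 2 + 10·0 + 8·4 = 34
  Grace: 0 + 10·1 + 8·1 = 18
Hank has the highest total.

Hank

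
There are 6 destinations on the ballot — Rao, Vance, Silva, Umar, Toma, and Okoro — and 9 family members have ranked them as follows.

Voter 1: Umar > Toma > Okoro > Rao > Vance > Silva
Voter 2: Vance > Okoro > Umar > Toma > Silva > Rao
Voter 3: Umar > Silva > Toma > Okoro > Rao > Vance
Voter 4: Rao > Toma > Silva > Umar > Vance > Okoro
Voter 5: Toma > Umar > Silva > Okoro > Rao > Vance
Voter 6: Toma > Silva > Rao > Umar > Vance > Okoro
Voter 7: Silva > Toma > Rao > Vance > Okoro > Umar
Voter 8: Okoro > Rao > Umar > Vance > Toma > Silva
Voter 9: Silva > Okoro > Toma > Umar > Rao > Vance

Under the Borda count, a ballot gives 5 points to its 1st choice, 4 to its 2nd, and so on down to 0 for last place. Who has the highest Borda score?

Borda scores:
  Rao: 2 + 0 + 1 + 5 + 1 + 3 + 3 + 4 + 1 = 20
  Vance: 1 + 5 + 0 + 1 + 0 + 1 + 2 + 2 + 0 = 12
  Silva: 0 + 1 + 4 + 3 + 3 + 4 + 5 + 0 + 5 = 25
  Umar: 5 + 3 + 5 + 2 + 4 + 2 + 0 + 3 + 2 = 26
  Toma: 4 + 2 + 3 + 4 + 5 + 5 + 4 + 1 + 3 = 31
  Okoro: 3 + 4 + 2 + 0 + 2 + 0 + 1 + 5 + 4 = 21
Toma has the highest total.

Toma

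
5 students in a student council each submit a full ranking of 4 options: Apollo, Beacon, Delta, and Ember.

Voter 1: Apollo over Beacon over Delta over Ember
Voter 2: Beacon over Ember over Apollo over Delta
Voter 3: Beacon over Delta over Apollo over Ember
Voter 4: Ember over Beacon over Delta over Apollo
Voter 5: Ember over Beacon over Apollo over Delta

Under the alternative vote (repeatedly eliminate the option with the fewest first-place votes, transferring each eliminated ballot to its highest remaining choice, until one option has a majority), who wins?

Round 1: Beacon 2, Ember 2, Apollo 1, Delta 0. Delta has the fewest and is eliminated.
Round 2: Beacon 2, Ember 2, Apollo 1. Apollo has the fewest and is eliminated.
Round 3: Beacon 3, Ember 2. Beacon has a majority.

Beacon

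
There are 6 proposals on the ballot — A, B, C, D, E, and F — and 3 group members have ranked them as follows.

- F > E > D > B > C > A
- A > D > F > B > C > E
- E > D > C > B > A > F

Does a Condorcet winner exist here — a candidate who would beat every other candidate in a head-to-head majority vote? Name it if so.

None — there is no Condorcet winner

Head-to-head results (3 voters total):
A vs B: B wins 2–1.
A vs C: C wins 2–1.
A vs D: D wins 2–1.
A vs E: E wins 2–1.
A vs F: A wins 2–1.
B vs C: B wins 2–1.
B vs D: D wins 3–0.
B vs E: E wins 2–1.
B vs F: F wins 2–1.
C vs D: D wins 3–0.
C vs E: E wins 2–1.
C vs F: F wins 2–1.
D vs E: E wins 2–1.
D vs F: D wins 2–1.
E vs F: F wins 2–1.
No candidate beats all others: A beats F beats B beats A, a majority cycle.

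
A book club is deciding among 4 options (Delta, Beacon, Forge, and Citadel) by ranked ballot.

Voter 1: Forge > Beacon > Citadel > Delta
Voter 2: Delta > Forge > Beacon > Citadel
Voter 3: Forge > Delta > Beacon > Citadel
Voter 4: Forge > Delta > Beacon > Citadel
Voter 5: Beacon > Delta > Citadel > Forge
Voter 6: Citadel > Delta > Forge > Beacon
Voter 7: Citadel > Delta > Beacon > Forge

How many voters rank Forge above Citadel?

4

Ballots ranking Forge above Citadel: 4.
Ballots ranking Citadel above Forge: 3.
So 4 of 7 voters prefer Forge to Citadel.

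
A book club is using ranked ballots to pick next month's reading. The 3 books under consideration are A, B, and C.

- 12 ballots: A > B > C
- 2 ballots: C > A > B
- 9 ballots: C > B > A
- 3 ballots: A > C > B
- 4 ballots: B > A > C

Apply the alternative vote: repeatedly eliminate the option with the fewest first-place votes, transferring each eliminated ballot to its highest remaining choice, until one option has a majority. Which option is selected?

Round 1: A 15, C 11, B 4. B has the fewest and is eliminated.
Round 2: A 19, C 11. A has a majority.

A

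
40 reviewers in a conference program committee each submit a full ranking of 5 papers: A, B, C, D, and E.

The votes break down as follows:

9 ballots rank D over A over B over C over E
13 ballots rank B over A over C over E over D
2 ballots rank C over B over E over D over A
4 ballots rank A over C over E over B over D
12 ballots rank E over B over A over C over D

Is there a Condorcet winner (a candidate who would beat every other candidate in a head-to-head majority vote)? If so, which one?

Head-to-head results (40 voters total):
A vs B: B wins 27–13.
A vs C: A wins 38–2.
A vs D: A wins 29–11.
A vs E: A wins 26–14.
B vs C: B wins 34–6.
B vs D: B wins 31–9.
B vs E: B wins 24–16.
C vs D: C wins 31–9.
C vs E: C wins 28–12.
D vs E: E wins 31–9.
B beats each rival — A (27–13), C (34–6), D (31–9), E (24–16) — so B is the Condorcet winner.

B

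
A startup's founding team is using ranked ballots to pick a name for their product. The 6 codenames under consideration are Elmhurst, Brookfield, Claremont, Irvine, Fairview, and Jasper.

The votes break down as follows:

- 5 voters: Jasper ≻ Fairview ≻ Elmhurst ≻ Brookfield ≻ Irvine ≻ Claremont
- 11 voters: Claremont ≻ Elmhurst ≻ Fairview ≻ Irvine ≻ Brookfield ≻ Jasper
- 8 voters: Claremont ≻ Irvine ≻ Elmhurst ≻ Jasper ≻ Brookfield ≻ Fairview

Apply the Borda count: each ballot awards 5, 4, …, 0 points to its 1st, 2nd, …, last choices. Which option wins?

Claremont

Borda scores:
  Elmhurst: 5·3 + 11·4 + 8·3 = 83
  Brookfield: 5·2 + 11·1 + 8·1 = 29
  Claremont: 5·0 + 11·5 + 8·5 = 95
  Irvine: 5·1 + 11·2 + 8·4 = 59
  Fairview: 5·4 + 11·3 + 8·0 = 53
  Jasper: 5·5 + 11·0 + 8·2 = 41
Claremont has the highest total.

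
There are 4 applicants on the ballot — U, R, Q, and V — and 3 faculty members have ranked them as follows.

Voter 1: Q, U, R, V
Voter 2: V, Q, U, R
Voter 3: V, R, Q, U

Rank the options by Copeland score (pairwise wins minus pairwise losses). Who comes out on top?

V

Pairwise results:
  U vs R: U wins 2–1.
  U vs Q: Q wins 3–0.
  U vs V: V wins 2–1.
  R vs Q: Q wins 2–1.
  R vs V: V wins 2–1.
  Q vs V: V wins 2–1.
Copeland scores (wins − losses):
  U: 1 − 2 = -1
  R: 0 − 3 = -3
  Q: 2 − 1 = 1
  V: 3 − 0 = 3
V has the best Copeland score.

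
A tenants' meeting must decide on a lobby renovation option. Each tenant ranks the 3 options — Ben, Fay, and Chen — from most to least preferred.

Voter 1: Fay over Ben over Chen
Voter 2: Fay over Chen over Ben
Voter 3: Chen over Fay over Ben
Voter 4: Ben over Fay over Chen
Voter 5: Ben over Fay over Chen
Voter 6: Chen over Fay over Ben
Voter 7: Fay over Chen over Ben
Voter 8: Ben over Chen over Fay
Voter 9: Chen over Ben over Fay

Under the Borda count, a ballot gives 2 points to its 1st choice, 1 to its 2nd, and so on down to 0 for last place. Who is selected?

Borda scores:
  Ben: 1 + 0 + 0 + 2 + 2 + 0 + 0 + 2 + 1 = 8
  Fay: 2 + 2 + 1 + 1 + 1 + 1 + 2 + 0 + 0 = 10
  Chen: 0 + 1 + 2 + 0 + 0 + 2 + 1 + 1 + 2 = 9
Fay has the highest total.

Fay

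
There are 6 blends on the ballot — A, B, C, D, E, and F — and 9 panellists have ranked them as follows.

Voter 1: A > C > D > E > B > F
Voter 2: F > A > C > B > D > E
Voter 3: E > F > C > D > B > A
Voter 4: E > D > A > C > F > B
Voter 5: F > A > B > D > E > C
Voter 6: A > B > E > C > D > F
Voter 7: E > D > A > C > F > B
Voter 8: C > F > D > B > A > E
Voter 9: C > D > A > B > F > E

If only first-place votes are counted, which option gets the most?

E

First-place vote totals:
  A: 2
  B: 0
  C: 2
  D: 0
  E: 3
  F: 2
E has the most first-place votes.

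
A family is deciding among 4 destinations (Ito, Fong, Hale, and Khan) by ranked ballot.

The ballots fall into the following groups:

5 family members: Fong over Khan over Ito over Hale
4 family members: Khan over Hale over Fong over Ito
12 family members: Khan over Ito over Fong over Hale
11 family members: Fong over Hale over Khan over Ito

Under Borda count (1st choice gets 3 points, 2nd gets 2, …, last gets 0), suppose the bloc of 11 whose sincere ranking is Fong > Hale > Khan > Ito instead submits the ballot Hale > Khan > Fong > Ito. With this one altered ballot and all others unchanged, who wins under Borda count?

Borda totals with the altered ballot: Ito 29, Fong 42, Hale 41, Khan 80.
The winner is unchanged: still Khan.

Khan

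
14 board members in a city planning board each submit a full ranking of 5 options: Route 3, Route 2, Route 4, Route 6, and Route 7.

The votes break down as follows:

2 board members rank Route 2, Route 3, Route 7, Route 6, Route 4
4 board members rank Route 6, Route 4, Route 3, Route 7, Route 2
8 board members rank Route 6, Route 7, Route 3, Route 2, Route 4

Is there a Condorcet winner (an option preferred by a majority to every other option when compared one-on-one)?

Head-to-head results (14 voters total):
Route 3 vs Route 2: Route 3 wins 12–2.
Route 3 vs Route 4: Route 3 wins 10–4.
Route 3 vs Route 6: Route 6 wins 12–2.
Route 3 vs Route 7: Route 7 wins 8–6.
Route 2 vs Route 4: Route 2 wins 10–4.
Route 2 vs Route 6: Route 6 wins 12–2.
Route 2 vs Route 7: Route 7 wins 12–2.
Route 4 vs Route 6: Route 6 wins 14–0.
Route 4 vs Route 7: Route 7 wins 10–4.
Route 6 vs Route 7: Route 6 wins 12–2.
Route 6 beats each rival — Route 3 (12–2), Route 2 (12–2), Route 4 (14–0), Route 7 (12–2) — so Route 6 is the Condorcet winner.

Yes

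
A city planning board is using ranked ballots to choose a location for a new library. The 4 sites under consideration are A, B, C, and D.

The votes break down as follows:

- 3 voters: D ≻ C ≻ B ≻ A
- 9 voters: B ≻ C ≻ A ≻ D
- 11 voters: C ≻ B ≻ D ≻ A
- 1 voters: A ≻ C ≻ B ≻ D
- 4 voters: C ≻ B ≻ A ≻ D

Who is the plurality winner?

First-place vote totals:
  A: 1
  B: 9
  C: 15
  D: 3
C has the most first-place votes.

C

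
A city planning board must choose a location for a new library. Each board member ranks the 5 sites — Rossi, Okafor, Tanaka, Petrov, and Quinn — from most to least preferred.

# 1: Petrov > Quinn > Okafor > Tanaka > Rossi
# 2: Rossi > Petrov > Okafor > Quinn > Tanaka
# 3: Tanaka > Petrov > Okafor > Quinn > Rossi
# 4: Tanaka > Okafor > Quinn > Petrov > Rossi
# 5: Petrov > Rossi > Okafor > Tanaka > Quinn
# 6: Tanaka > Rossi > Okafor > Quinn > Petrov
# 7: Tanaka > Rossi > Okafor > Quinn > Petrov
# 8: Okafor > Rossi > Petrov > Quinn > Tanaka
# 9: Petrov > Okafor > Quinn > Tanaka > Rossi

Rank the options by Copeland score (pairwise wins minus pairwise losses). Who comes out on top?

Petrov

Pairwise results:
  Rossi vs Okafor: Okafor wins 5–4.
  Rossi vs Tanaka: Tanaka wins 6–3.
  Rossi vs Petrov: Petrov wins 5–4.
  Rossi vs Quinn: Rossi wins 5–4.
  Okafor vs Tanaka: Okafor wins 5–4.
  Okafor vs Petrov: Petrov wins 5–4.
  Okafor vs Quinn: Okafor wins 8–1.
  Tanaka vs Petrov: Petrov wins 5–4.
  Tanaka vs Quinn: Tanaka wins 5–4.
  Petrov vs Quinn: Petrov wins 6–3.
Copeland scores (wins − losses):
  Rossi: 1 − 3 = -2
  Okafor: 3 − 1 = 2
  Tanaka: 2 − 2 = 0
  Petrov: 4 − 0 = 4
  Quinn: 0 − 4 = -4
Petrov has the best Copeland score.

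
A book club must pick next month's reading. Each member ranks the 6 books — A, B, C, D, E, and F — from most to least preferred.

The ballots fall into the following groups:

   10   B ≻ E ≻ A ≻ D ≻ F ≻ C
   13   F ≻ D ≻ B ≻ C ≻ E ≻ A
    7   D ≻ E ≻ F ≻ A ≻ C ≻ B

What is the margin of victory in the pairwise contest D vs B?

10

Ballots ranking D above B: 13+7 = 20.
Ballots ranking B above D: 10.
D wins 20–10, a margin of 10.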